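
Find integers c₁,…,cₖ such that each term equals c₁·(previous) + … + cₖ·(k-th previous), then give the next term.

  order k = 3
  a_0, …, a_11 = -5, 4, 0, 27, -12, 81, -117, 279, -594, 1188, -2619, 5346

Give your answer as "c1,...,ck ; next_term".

  a_3 = 0·0 + 3·4 + -3·-5 = 27
  a_4 = 0·27 + 3·0 + -3·4 = -12
  a_5 = 0·-12 + 3·27 + -3·0 = 81
  a_6 = 0·81 + 3·-12 + -3·27 = -117
  a_7 = 0·-117 + 3·81 + -3·-12 = 279
  a_8 = 0·279 + 3·-117 + -3·81 = -594
  a_9 = 0·-594 + 3·279 + -3·-117 = 1188
  a_10 = 0·1188 + 3·-594 + -3·279 = -2619
  a_11 = 0·-2619 + 3·1188 + -3·-594 = 5346
  a_12 = 0·5346 + 3·-2619 + -3·1188 = -11421

0,3,-3 ; -11421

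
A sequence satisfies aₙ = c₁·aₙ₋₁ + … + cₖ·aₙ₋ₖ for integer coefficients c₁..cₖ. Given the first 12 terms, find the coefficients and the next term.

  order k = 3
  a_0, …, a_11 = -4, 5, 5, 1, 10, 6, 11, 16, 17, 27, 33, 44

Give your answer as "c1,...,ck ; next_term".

0,1,1 ; 60

  a_3 = 0·5 + 1·5 + 1·-4 = 1
  a_4 = 0·1 + 1·5 + 1·5 = 10
  a_5 = 0·10 + 1·1 + 1·5 = 6
  a_6 = 0·6 + 1·10 + 1·1 = 11
  a_7 = 0·11 + 1·6 + 1·10 = 16
  a_8 = 0·16 + 1·11 + 1·6 = 17
  a_9 = 0·17 + 1·16 + 1·11 = 27
  a_10 = 0·27 + 1·17 + 1·16 = 33
  a_11 = 0·33 + 1·27 + 1·17 = 44
  a_12 = 0·44 + 1·33 + 1·27 = 60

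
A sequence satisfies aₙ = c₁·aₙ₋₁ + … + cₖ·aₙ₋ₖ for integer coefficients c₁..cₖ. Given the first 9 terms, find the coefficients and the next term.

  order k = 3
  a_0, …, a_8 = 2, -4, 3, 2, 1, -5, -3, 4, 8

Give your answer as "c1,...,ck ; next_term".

  a_3 = 0·3 + -1·-4 + -1·2 = 2
  a_4 = 0·2 + -1·3 + -1·-4 = 1
  a_5 = 0·1 + -1·2 + -1·3 = -5
  a_6 = 0·-5 + -1·1 + -1·2 = -3
  a_7 = 0·-3 + -1·-5 + -1·1 = 4
  a_8 = 0·4 + -1·-3 + -1·-5 = 8
  a_9 = 0·8 + -1·4 + -1·-3 = -1

0,-1,-1 ; -1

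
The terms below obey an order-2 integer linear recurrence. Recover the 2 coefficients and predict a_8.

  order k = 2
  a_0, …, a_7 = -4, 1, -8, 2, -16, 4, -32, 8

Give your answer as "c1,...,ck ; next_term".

  a_2 = 0·1 + 2·-4 = -8
  a_3 = 0·-8 + 2·1 = 2
  a_4 = 0·2 + 2·-8 = -16
  a_5 = 0·-16 + 2·2 = 4
  a_6 = 0·4 + 2·-16 = -32
  a_7 = 0·-32 + 2·4 = 8
  a_8 = 0·8 + 2·-32 = -64

0,2 ; -64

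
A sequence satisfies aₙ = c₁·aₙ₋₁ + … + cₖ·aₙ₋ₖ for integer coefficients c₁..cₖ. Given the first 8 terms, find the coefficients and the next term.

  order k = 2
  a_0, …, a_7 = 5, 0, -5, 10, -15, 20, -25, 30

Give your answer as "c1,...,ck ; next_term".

  a_2 = -2·0 + -1·5 = -5
  a_3 = -2·-5 + -1·0 = 10
  a_4 = -2·10 + -1·-5 = -15
  a_5 = -2·-15 + -1·10 = 20
  a_6 = -2·20 + -1·-15 = -25
  a_7 = -2·-25 + -1·20 = 30
  a_8 = -2·30 + -1·-25 = -35

-2,-1 ; -35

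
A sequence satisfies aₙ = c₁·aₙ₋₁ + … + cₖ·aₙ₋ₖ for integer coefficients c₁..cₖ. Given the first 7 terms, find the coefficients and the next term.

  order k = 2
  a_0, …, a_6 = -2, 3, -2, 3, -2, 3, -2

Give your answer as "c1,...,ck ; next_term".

0,1 ; 3

  a_2 = 0·3 + 1·-2 = -2
  a_3 = 0·-2 + 1·3 = 3
  a_4 = 0·3 + 1·-2 = -2
  a_5 = 0·-2 + 1·3 = 3
  a_6 = 0·3 + 1·-2 = -2
  a_7 = 0·-2 + 1·3 = 3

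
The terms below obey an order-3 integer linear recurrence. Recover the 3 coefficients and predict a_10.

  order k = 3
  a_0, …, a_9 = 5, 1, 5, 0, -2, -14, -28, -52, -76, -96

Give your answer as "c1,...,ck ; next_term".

2,0,-2 ; -88

  a_3 = 2·5 + 0·1 + -2·5 = 0
  a_4 = 2·0 + 0·5 + -2·1 = -2
  a_5 = 2·-2 + 0·0 + -2·5 = -14
  a_6 = 2·-14 + 0·-2 + -2·0 = -28
  a_7 = 2·-28 + 0·-14 + -2·-2 = -52
  a_8 = 2·-52 + 0·-28 + -2·-14 = -76
  a_9 = 2·-76 + 0·-52 + -2·-28 = -96
  a_10 = 2·-96 + 0·-76 + -2·-52 = -88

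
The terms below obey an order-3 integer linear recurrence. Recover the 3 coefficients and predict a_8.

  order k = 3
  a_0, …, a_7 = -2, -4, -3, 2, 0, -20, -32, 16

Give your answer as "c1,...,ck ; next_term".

2,-4,4 ; 80

  a_3 = 2·-3 + -4·-4 + 4·-2 = 2
  a_4 = 2·2 + -4·-3 + 4·-4 = 0
  a_5 = 2·0 + -4·2 + 4·-3 = -20
  a_6 = 2·-20 + -4·0 + 4·2 = -32
  a_7 = 2·-32 + -4·-20 + 4·0 = 16
  a_8 = 2·16 + -4·-32 + 4·-20 = 80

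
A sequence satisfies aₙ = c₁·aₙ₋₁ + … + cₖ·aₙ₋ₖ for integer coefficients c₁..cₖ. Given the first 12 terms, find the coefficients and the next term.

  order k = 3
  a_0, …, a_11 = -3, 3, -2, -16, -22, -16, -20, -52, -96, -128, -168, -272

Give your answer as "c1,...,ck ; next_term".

2,-2,2 ; -464

  a_3 = 2·-2 + -2·3 + 2·-3 = -16
  a_4 = 2·-16 + -2·-2 + 2·3 = -22
  a_5 = 2·-22 + -2·-16 + 2·-2 = -16
  a_6 = 2·-16 + -2·-22 + 2·-16 = -20
  a_7 = 2·-20 + -2·-16 + 2·-22 = -52
  a_8 = 2·-52 + -2·-20 + 2·-16 = -96
  a_9 = 2·-96 + -2·-52 + 2·-20 = -128
  a_10 = 2·-128 + -2·-96 + 2·-52 = -168
  a_11 = 2·-168 + -2·-128 + 2·-96 = -272
  a_12 = 2·-272 + -2·-168 + 2·-128 = -464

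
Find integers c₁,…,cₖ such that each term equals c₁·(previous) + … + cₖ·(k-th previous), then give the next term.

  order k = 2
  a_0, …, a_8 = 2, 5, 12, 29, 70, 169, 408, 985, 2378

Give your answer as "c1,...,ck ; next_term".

  a_2 = 2·5 + 1·2 = 12
  a_3 = 2·12 + 1·5 = 29
  a_4 = 2·29 + 1·12 = 70
  a_5 = 2·70 + 1·29 = 169
  a_6 = 2·169 + 1·70 = 408
  a_7 = 2·408 + 1·169 = 985
  a_8 = 2·985 + 1·408 = 2378
  a_9 = 2·2378 + 1·985 = 5741

2,1 ; 5741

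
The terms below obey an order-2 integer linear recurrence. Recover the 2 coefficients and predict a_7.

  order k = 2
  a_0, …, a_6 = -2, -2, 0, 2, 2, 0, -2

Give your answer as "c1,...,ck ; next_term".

1,-1 ; -2

  a_2 = 1·-2 + -1·-2 = 0
  a_3 = 1·0 + -1·-2 = 2
  a_4 = 1·2 + -1·0 = 2
  a_5 = 1·2 + -1·2 = 0
  a_6 = 1·0 + -1·2 = -2
  a_7 = 1·-2 + -1·0 = -2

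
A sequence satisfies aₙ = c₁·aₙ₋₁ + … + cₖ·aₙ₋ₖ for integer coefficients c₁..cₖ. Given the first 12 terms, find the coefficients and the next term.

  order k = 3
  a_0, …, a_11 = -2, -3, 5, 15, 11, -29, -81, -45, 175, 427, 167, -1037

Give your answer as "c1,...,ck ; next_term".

1,-2,-2 ; -2225

  a_3 = 1·5 + -2·-3 + -2·-2 = 15
  a_4 = 1·15 + -2·5 + -2·-3 = 11
  a_5 = 1·11 + -2·15 + -2·5 = -29
  a_6 = 1·-29 + -2·11 + -2·15 = -81
  a_7 = 1·-81 + -2·-29 + -2·11 = -45
  a_8 = 1·-45 + -2·-81 + -2·-29 = 175
  a_9 = 1·175 + -2·-45 + -2·-81 = 427
  a_10 = 1·427 + -2·175 + -2·-45 = 167
  a_11 = 1·167 + -2·427 + -2·175 = -1037
  a_12 = 1·-1037 + -2·167 + -2·427 = -2225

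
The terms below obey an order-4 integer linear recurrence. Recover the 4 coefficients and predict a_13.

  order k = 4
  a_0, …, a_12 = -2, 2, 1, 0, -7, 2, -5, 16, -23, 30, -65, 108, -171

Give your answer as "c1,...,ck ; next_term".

  a_4 = 0·0 + 1·1 + -2·2 + 2·-2 = -7
  a_5 = 0·-7 + 1·0 + -2·1 + 2·2 = 2
  a_6 = 0·2 + 1·-7 + -2·0 + 2·1 = -5
  a_7 = 0·-5 + 1·2 + -2·-7 + 2·0 = 16
  a_8 = 0·16 + 1·-5 + -2·2 + 2·-7 = -23
  a_9 = 0·-23 + 1·16 + -2·-5 + 2·2 = 30
  a_10 = 0·30 + 1·-23 + -2·16 + 2·-5 = -65
  a_11 = 0·-65 + 1·30 + -2·-23 + 2·16 = 108
  a_12 = 0·108 + 1·-65 + -2·30 + 2·-23 = -171
  a_13 = 0·-171 + 1·108 + -2·-65 + 2·30 = 298

0,1,-2,2 ; 298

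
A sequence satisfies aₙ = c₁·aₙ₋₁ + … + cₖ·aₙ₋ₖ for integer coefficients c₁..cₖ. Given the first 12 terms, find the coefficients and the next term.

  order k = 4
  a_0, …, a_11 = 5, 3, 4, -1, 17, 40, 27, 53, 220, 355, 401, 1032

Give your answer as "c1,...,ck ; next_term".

1,-1,4,2 ; 2491

  a_4 = 1·-1 + -1·4 + 4·3 + 2·5 = 17
  a_5 = 1·17 + -1·-1 + 4·4 + 2·3 = 40
  a_6 = 1·40 + -1·17 + 4·-1 + 2·4 = 27
  a_7 = 1·27 + -1·40 + 4·17 + 2·-1 = 53
  a_8 = 1·53 + -1·27 + 4·40 + 2·17 = 220
  a_9 = 1·220 + -1·53 + 4·27 + 2·40 = 355
  a_10 = 1·355 + -1·220 + 4·53 + 2·27 = 401
  a_11 = 1·401 + -1·355 + 4·220 + 2·53 = 1032
  a_12 = 1·1032 + -1·401 + 4·355 + 2·220 = 2491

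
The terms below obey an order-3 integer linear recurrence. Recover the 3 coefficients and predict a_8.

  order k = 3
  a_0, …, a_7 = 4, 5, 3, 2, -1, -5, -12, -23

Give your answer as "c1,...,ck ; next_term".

2,0,-1 ; -41

  a_3 = 2·3 + 0·5 + -1·4 = 2
  a_4 = 2·2 + 0·3 + -1·5 = -1
  a_5 = 2·-1 + 0·2 + -1·3 = -5
  a_6 = 2·-5 + 0·-1 + -1·2 = -12
  a_7 = 2·-12 + 0·-5 + -1·-1 = -23
  a_8 = 2·-23 + 0·-12 + -1·-5 = -41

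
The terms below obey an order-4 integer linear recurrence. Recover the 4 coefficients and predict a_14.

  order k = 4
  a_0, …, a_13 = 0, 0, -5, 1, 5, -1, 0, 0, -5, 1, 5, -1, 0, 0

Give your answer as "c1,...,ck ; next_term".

0,-1,0,-1 ; -5

  a_4 = 0·1 + -1·-5 + 0·0 + -1·0 = 5
  a_5 = 0·5 + -1·1 + 0·-5 + -1·0 = -1
  a_6 = 0·-1 + -1·5 + 0·1 + -1·-5 = 0
  a_7 = 0·0 + -1·-1 + 0·5 + -1·1 = 0
  a_8 = 0·0 + -1·0 + 0·-1 + -1·5 = -5
  a_9 = 0·-5 + -1·0 + 0·0 + -1·-1 = 1
  a_10 = 0·1 + -1·-5 + 0·0 + -1·0 = 5
  a_11 = 0·5 + -1·1 + 0·-5 + -1·0 = -1
  a_12 = 0·-1 + -1·5 + 0·1 + -1·-5 = 0
  a_13 = 0·0 + -1·-1 + 0·5 + -1·1 = 0
  a_14 = 0·0 + -1·0 + 0·-1 + -1·5 = -5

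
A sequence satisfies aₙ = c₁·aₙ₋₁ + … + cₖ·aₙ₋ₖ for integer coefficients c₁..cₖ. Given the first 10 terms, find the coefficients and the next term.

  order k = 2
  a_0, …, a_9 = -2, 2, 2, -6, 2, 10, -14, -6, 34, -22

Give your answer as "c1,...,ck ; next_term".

  a_2 = -1·2 + -2·-2 = 2
  a_3 = -1·2 + -2·2 = -6
  a_4 = -1·-6 + -2·2 = 2
  a_5 = -1·2 + -2·-6 = 10
  a_6 = -1·10 + -2·2 = -14
  a_7 = -1·-14 + -2·10 = -6
  a_8 = -1·-6 + -2·-14 = 34
  a_9 = -1·34 + -2·-6 = -22
  a_10 = -1·-22 + -2·34 = -46

-1,-2 ; -46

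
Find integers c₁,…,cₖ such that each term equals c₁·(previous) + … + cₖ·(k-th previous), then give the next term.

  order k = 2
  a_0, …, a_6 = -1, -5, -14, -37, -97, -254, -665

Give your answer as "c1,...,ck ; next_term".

  a_2 = 3·-5 + -1·-1 = -14
  a_3 = 3·-14 + -1·-5 = -37
  a_4 = 3·-37 + -1·-14 = -97
  a_5 = 3·-97 + -1·-37 = -254
  a_6 = 3·-254 + -1·-97 = -665
  a_7 = 3·-665 + -1·-254 = -1741

3,-1 ; -1741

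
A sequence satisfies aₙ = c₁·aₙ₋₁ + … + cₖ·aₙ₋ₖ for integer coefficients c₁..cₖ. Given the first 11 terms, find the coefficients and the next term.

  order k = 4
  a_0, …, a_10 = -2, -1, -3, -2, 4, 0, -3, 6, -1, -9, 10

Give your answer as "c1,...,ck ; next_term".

  a_4 = 0·-2 + -1·-3 + 1·-1 + -1·-2 = 4
  a_5 = 0·4 + -1·-2 + 1·-3 + -1·-1 = 0
  a_6 = 0·0 + -1·4 + 1·-2 + -1·-3 = -3
  a_7 = 0·-3 + -1·0 + 1·4 + -1·-2 = 6
  a_8 = 0·6 + -1·-3 + 1·0 + -1·4 = -1
  a_9 = 0·-1 + -1·6 + 1·-3 + -1·0 = -9
  a_10 = 0·-9 + -1·-1 + 1·6 + -1·-3 = 10
  a_11 = 0·10 + -1·-9 + 1·-1 + -1·6 = 2

0,-1,1,-1 ; 2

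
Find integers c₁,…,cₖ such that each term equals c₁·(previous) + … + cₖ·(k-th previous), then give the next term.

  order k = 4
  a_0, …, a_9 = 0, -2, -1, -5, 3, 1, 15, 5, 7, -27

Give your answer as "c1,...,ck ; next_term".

  a_4 = 0·-5 + 1·-1 + -2·-2 + -2·0 = 3
  a_5 = 0·3 + 1·-5 + -2·-1 + -2·-2 = 1
  a_6 = 0·1 + 1·3 + -2·-5 + -2·-1 = 15
  a_7 = 0·15 + 1·1 + -2·3 + -2·-5 = 5
  a_8 = 0·5 + 1·15 + -2·1 + -2·3 = 7
  a_9 = 0·7 + 1·5 + -2·15 + -2·1 = -27
  a_10 = 0·-27 + 1·7 + -2·5 + -2·15 = -33

0,1,-2,-2 ; -33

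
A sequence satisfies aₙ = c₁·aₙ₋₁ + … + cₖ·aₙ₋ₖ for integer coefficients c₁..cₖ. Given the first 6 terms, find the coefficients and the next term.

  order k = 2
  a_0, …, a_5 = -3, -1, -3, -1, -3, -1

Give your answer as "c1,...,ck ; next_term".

0,1 ; -3

  a_2 = 0·-1 + 1·-3 = -3
  a_3 = 0·-3 + 1·-1 = -1
  a_4 = 0·-1 + 1·-3 = -3
  a_5 = 0·-3 + 1·-1 = -1
  a_6 = 0·-1 + 1·-3 = -3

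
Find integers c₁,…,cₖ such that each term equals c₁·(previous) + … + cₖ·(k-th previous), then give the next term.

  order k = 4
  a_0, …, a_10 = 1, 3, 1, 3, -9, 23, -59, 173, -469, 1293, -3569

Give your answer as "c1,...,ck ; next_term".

  a_4 = -1·3 + 3·1 + -4·3 + 3·1 = -9
  a_5 = -1·-9 + 3·3 + -4·1 + 3·3 = 23
  a_6 = -1·23 + 3·-9 + -4·3 + 3·1 = -59
  a_7 = -1·-59 + 3·23 + -4·-9 + 3·3 = 173
  a_8 = -1·173 + 3·-59 + -4·23 + 3·-9 = -469
  a_9 = -1·-469 + 3·173 + -4·-59 + 3·23 = 1293
  a_10 = -1·1293 + 3·-469 + -4·173 + 3·-59 = -3569
  a_11 = -1·-3569 + 3·1293 + -4·-469 + 3·173 = 9843

-1,3,-4,3 ; 9843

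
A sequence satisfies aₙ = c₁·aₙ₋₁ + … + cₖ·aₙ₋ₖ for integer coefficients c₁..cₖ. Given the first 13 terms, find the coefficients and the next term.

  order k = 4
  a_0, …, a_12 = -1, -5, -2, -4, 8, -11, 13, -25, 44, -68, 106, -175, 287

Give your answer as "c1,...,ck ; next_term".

  a_4 = -1·-4 + 0·-2 + -1·-5 + 1·-1 = 8
  a_5 = -1·8 + 0·-4 + -1·-2 + 1·-5 = -11
  a_6 = -1·-11 + 0·8 + -1·-4 + 1·-2 = 13
  a_7 = -1·13 + 0·-11 + -1·8 + 1·-4 = -25
  a_8 = -1·-25 + 0·13 + -1·-11 + 1·8 = 44
  a_9 = -1·44 + 0·-25 + -1·13 + 1·-11 = -68
  a_10 = -1·-68 + 0·44 + -1·-25 + 1·13 = 106
  a_11 = -1·106 + 0·-68 + -1·44 + 1·-25 = -175
  a_12 = -1·-175 + 0·106 + -1·-68 + 1·44 = 287
  a_13 = -1·287 + 0·-175 + -1·106 + 1·-68 = -461

-1,0,-1,1 ; -461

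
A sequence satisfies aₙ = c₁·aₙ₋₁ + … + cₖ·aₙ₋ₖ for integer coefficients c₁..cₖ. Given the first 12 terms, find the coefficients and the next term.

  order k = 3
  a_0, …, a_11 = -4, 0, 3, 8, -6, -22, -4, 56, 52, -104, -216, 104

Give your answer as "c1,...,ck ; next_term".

0,-2,-2 ; 640

  a_3 = 0·3 + -2·0 + -2·-4 = 8
  a_4 = 0·8 + -2·3 + -2·0 = -6
  a_5 = 0·-6 + -2·8 + -2·3 = -22
  a_6 = 0·-22 + -2·-6 + -2·8 = -4
  a_7 = 0·-4 + -2·-22 + -2·-6 = 56
  a_8 = 0·56 + -2·-4 + -2·-22 = 52
  a_9 = 0·52 + -2·56 + -2·-4 = -104
  a_10 = 0·-104 + -2·52 + -2·56 = -216
  a_11 = 0·-216 + -2·-104 + -2·52 = 104
  a_12 = 0·104 + -2·-216 + -2·-104 = 640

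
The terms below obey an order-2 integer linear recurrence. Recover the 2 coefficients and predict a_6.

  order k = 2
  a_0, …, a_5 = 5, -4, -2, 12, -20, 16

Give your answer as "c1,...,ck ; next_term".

-2,-2 ; 8

  a_2 = -2·-4 + -2·5 = -2
  a_3 = -2·-2 + -2·-4 = 12
  a_4 = -2·12 + -2·-2 = -20
  a_5 = -2·-20 + -2·12 = 16
  a_6 = -2·16 + -2·-20 = 8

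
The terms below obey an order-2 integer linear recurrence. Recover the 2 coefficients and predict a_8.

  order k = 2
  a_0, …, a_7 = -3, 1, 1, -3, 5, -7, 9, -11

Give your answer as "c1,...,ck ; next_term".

  a_2 = -2·1 + -1·-3 = 1
  a_3 = -2·1 + -1·1 = -3
  a_4 = -2·-3 + -1·1 = 5
  a_5 = -2·5 + -1·-3 = -7
  a_6 = -2·-7 + -1·5 = 9
  a_7 = -2·9 + -1·-7 = -11
  a_8 = -2·-11 + -1·9 = 13

-2,-1 ; 13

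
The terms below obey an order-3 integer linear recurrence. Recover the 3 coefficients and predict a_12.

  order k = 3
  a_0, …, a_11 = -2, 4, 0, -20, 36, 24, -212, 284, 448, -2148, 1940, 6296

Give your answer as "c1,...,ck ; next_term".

  a_3 = -1·0 + -3·4 + 4·-2 = -20
  a_4 = -1·-20 + -3·0 + 4·4 = 36
  a_5 = -1·36 + -3·-20 + 4·0 = 24
  a_6 = -1·24 + -3·36 + 4·-20 = -212
  a_7 = -1·-212 + -3·24 + 4·36 = 284
  a_8 = -1·284 + -3·-212 + 4·24 = 448
  a_9 = -1·448 + -3·284 + 4·-212 = -2148
  a_10 = -1·-2148 + -3·448 + 4·284 = 1940
  a_11 = -1·1940 + -3·-2148 + 4·448 = 6296
  a_12 = -1·6296 + -3·1940 + 4·-2148 = -20708

-1,-3,4 ; -20708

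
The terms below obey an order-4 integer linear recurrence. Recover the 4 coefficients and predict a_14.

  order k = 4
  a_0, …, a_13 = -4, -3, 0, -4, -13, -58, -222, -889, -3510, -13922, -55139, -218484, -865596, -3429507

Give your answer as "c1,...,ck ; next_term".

3,4,-1,1 ; -13587560

  a_4 = 3·-4 + 4·0 + -1·-3 + 1·-4 = -13
  a_5 = 3·-13 + 4·-4 + -1·0 + 1·-3 = -58
  a_6 = 3·-58 + 4·-13 + -1·-4 + 1·0 = -222
  a_7 = 3·-222 + 4·-58 + -1·-13 + 1·-4 = -889
  a_8 = 3·-889 + 4·-222 + -1·-58 + 1·-13 = -3510
  a_9 = 3·-3510 + 4·-889 + -1·-222 + 1·-58 = -13922
  a_10 = 3·-13922 + 4·-3510 + -1·-889 + 1·-222 = -55139
  a_11 = 3·-55139 + 4·-13922 + -1·-3510 + 1·-889 = -218484
  a_12 = 3·-218484 + 4·-55139 + -1·-13922 + 1·-3510 = -865596
  a_13 = 3·-865596 + 4·-218484 + -1·-55139 + 1·-13922 = -3429507
  a_14 = 3·-3429507 + 4·-865596 + -1·-218484 + 1·-55139 = -13587560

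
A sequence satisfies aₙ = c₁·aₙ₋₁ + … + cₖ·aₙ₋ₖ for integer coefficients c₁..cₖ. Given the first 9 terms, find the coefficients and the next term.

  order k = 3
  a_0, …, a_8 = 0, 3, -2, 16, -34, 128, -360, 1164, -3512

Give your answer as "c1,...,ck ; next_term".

  a_3 = -2·-2 + 4·3 + 2·0 = 16
  a_4 = -2·16 + 4·-2 + 2·3 = -34
  a_5 = -2·-34 + 4·16 + 2·-2 = 128
  a_6 = -2·128 + 4·-34 + 2·16 = -360
  a_7 = -2·-360 + 4·128 + 2·-34 = 1164
  a_8 = -2·1164 + 4·-360 + 2·128 = -3512
  a_9 = -2·-3512 + 4·1164 + 2·-360 = 10960

-2,4,2 ; 10960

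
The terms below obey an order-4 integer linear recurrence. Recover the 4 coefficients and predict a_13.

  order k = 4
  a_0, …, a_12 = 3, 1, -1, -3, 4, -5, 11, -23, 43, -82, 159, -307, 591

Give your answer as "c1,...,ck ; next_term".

-1,1,-1,1 ; -1139

  a_4 = -1·-3 + 1·-1 + -1·1 + 1·3 = 4
  a_5 = -1·4 + 1·-3 + -1·-1 + 1·1 = -5
  a_6 = -1·-5 + 1·4 + -1·-3 + 1·-1 = 11
  a_7 = -1·11 + 1·-5 + -1·4 + 1·-3 = -23
  a_8 = -1·-23 + 1·11 + -1·-5 + 1·4 = 43
  a_9 = -1·43 + 1·-23 + -1·11 + 1·-5 = -82
  a_10 = -1·-82 + 1·43 + -1·-23 + 1·11 = 159
  a_11 = -1·159 + 1·-82 + -1·43 + 1·-23 = -307
  a_12 = -1·-307 + 1·159 + -1·-82 + 1·43 = 591
  a_13 = -1·591 + 1·-307 + -1·159 + 1·-82 = -1139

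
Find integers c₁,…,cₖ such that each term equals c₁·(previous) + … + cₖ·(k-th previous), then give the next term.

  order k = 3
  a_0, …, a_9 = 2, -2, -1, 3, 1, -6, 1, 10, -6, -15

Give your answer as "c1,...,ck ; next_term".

  a_3 = -1·-1 + -2·-2 + -1·2 = 3
  a_4 = -1·3 + -2·-1 + -1·-2 = 1
  a_5 = -1·1 + -2·3 + -1·-1 = -6
  a_6 = -1·-6 + -2·1 + -1·3 = 1
  a_7 = -1·1 + -2·-6 + -1·1 = 10
  a_8 = -1·10 + -2·1 + -1·-6 = -6
  a_9 = -1·-6 + -2·10 + -1·1 = -15
  a_10 = -1·-15 + -2·-6 + -1·10 = 17

-1,-2,-1 ; 17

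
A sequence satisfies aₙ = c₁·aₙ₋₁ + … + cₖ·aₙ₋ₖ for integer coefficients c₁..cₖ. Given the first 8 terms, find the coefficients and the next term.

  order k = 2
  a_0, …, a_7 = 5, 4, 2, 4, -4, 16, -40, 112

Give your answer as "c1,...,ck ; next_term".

  a_2 = -2·4 + 2·5 = 2
  a_3 = -2·2 + 2·4 = 4
  a_4 = -2·4 + 2·2 = -4
  a_5 = -2·-4 + 2·4 = 16
  a_6 = -2·16 + 2·-4 = -40
  a_7 = -2·-40 + 2·16 = 112
  a_8 = -2·112 + 2·-40 = -304

-2,2 ; -304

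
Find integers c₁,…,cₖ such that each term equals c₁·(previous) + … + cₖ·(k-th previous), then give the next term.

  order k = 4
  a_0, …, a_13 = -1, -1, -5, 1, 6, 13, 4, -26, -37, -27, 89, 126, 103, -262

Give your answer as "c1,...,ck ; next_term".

  a_4 = -1·1 + 0·-5 + -3·-1 + -4·-1 = 6
  a_5 = -1·6 + 0·1 + -3·-5 + -4·-1 = 13
  a_6 = -1·13 + 0·6 + -3·1 + -4·-5 = 4
  a_7 = -1·4 + 0·13 + -3·6 + -4·1 = -26
  a_8 = -1·-26 + 0·4 + -3·13 + -4·6 = -37
  a_9 = -1·-37 + 0·-26 + -3·4 + -4·13 = -27
  a_10 = -1·-27 + 0·-37 + -3·-26 + -4·4 = 89
  a_11 = -1·89 + 0·-27 + -3·-37 + -4·-26 = 126
  a_12 = -1·126 + 0·89 + -3·-27 + -4·-37 = 103
  a_13 = -1·103 + 0·126 + -3·89 + -4·-27 = -262
  a_14 = -1·-262 + 0·103 + -3·126 + -4·89 = -472

-1,0,-3,-4 ; -472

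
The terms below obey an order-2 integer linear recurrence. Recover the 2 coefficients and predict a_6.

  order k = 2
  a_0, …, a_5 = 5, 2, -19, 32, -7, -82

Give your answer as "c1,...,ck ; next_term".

  a_2 = -2·2 + -3·5 = -19
  a_3 = -2·-19 + -3·2 = 32
  a_4 = -2·32 + -3·-19 = -7
  a_5 = -2·-7 + -3·32 = -82
  a_6 = -2·-82 + -3·-7 = 185

-2,-3 ; 185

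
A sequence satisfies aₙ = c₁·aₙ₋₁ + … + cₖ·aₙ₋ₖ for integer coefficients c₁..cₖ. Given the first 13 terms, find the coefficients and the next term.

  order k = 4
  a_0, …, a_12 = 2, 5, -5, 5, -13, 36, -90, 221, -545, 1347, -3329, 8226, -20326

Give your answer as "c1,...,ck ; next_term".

  a_4 = -2·5 + 1·-5 + 0·5 + 1·2 = -13
  a_5 = -2·-13 + 1·5 + 0·-5 + 1·5 = 36
  a_6 = -2·36 + 1·-13 + 0·5 + 1·-5 = -90
  a_7 = -2·-90 + 1·36 + 0·-13 + 1·5 = 221
  a_8 = -2·221 + 1·-90 + 0·36 + 1·-13 = -545
  a_9 = -2·-545 + 1·221 + 0·-90 + 1·36 = 1347
  a_10 = -2·1347 + 1·-545 + 0·221 + 1·-90 = -3329
  a_11 = -2·-3329 + 1·1347 + 0·-545 + 1·221 = 8226
  a_12 = -2·8226 + 1·-3329 + 0·1347 + 1·-545 = -20326
  a_13 = -2·-20326 + 1·8226 + 0·-3329 + 1·1347 = 50225

-2,1,0,1 ; 50225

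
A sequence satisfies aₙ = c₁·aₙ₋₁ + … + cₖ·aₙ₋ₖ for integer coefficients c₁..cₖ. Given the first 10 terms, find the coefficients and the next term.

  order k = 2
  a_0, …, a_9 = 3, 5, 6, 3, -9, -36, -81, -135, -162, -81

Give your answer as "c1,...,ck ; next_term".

3,-3 ; 243

  a_2 = 3·5 + -3·3 = 6
  a_3 = 3·6 + -3·5 = 3
  a_4 = 3·3 + -3·6 = -9
  a_5 = 3·-9 + -3·3 = -36
  a_6 = 3·-36 + -3·-9 = -81
  a_7 = 3·-81 + -3·-36 = -135
  a_8 = 3·-135 + -3·-81 = -162
  a_9 = 3·-162 + -3·-135 = -81
  a_10 = 3·-81 + -3·-162 = 243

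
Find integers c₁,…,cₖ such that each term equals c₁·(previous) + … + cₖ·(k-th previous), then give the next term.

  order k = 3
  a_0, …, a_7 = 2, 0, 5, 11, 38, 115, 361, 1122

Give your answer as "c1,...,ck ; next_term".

  a_3 = 3·5 + 1·0 + -2·2 = 11
  a_4 = 3·11 + 1·5 + -2·0 = 38
  a_5 = 3·38 + 1·11 + -2·5 = 115
  a_6 = 3·115 + 1·38 + -2·11 = 361
  a_7 = 3·361 + 1·115 + -2·38 = 1122
  a_8 = 3·1122 + 1·361 + -2·115 = 3497

3,1,-2 ; 3497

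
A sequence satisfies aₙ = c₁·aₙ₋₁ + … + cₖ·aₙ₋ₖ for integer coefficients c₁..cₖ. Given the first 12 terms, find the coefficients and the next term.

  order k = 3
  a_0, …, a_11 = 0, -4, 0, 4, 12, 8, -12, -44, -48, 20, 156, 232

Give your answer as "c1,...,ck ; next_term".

  a_3 = 1·0 + -1·-4 + -2·0 = 4
  a_4 = 1·4 + -1·0 + -2·-4 = 12
  a_5 = 1·12 + -1·4 + -2·0 = 8
  a_6 = 1·8 + -1·12 + -2·4 = -12
  a_7 = 1·-12 + -1·8 + -2·12 = -44
  a_8 = 1·-44 + -1·-12 + -2·8 = -48
  a_9 = 1·-48 + -1·-44 + -2·-12 = 20
  a_10 = 1·20 + -1·-48 + -2·-44 = 156
  a_11 = 1·156 + -1·20 + -2·-48 = 232
  a_12 = 1·232 + -1·156 + -2·20 = 36

1,-1,-2 ; 36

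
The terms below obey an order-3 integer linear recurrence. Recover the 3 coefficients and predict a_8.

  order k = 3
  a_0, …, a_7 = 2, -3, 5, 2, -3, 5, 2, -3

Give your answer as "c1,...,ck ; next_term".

0,0,1 ; 5

  a_3 = 0·5 + 0·-3 + 1·2 = 2
  a_4 = 0·2 + 0·5 + 1·-3 = -3
  a_5 = 0·-3 + 0·2 + 1·5 = 5
  a_6 = 0·5 + 0·-3 + 1·2 = 2
  a_7 = 0·2 + 0·5 + 1·-3 = -3
  a_8 = 0·-3 + 0·2 + 1·5 = 5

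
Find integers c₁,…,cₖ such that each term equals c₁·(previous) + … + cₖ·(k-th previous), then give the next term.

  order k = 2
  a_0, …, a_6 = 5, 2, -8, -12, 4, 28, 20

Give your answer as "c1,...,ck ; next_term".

  a_2 = 1·2 + -2·5 = -8
  a_3 = 1·-8 + -2·2 = -12
  a_4 = 1·-12 + -2·-8 = 4
  a_5 = 1·4 + -2·-12 = 28
  a_6 = 1·28 + -2·4 = 20
  a_7 = 1·20 + -2·28 = -36

1,-2 ; -36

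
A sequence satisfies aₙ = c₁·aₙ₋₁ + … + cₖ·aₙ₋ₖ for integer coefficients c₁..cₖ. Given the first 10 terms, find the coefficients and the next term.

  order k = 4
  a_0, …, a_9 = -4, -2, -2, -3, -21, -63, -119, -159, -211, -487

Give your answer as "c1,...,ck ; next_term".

3,-4,2,4 ; -1411

  a_4 = 3·-3 + -4·-2 + 2·-2 + 4·-4 = -21
  a_5 = 3·-21 + -4·-3 + 2·-2 + 4·-2 = -63
  a_6 = 3·-63 + -4·-21 + 2·-3 + 4·-2 = -119
  a_7 = 3·-119 + -4·-63 + 2·-21 + 4·-3 = -159
  a_8 = 3·-159 + -4·-119 + 2·-63 + 4·-21 = -211
  a_9 = 3·-211 + -4·-159 + 2·-119 + 4·-63 = -487
  a_10 = 3·-487 + -4·-211 + 2·-159 + 4·-119 = -1411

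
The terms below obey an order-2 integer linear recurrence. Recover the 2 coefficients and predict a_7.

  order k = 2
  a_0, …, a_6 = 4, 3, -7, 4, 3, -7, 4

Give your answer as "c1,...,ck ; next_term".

-1,-1 ; 3

  a_2 = -1·3 + -1·4 = -7
  a_3 = -1·-7 + -1·3 = 4
  a_4 = -1·4 + -1·-7 = 3
  a_5 = -1·3 + -1·4 = -7
  a_6 = -1·-7 + -1·3 = 4
  a_7 = -1·4 + -1·-7 = 3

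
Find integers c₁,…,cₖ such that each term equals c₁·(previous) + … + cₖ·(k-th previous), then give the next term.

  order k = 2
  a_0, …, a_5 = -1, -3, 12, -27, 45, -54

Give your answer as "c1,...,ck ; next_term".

-3,-3 ; 27

  a_2 = -3·-3 + -3·-1 = 12
  a_3 = -3·12 + -3·-3 = -27
  a_4 = -3·-27 + -3·12 = 45
  a_5 = -3·45 + -3·-27 = -54
  a_6 = -3·-54 + -3·45 = 27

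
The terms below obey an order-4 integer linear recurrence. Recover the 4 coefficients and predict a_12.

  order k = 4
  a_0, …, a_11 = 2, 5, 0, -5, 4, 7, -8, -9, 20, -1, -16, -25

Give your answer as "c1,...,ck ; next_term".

-2,-1,-2,2 ; 108

  a_4 = -2·-5 + -1·0 + -2·5 + 2·2 = 4
  a_5 = -2·4 + -1·-5 + -2·0 + 2·5 = 7
  a_6 = -2·7 + -1·4 + -2·-5 + 2·0 = -8
  a_7 = -2·-8 + -1·7 + -2·4 + 2·-5 = -9
  a_8 = -2·-9 + -1·-8 + -2·7 + 2·4 = 20
  a_9 = -2·20 + -1·-9 + -2·-8 + 2·7 = -1
  a_10 = -2·-1 + -1·20 + -2·-9 + 2·-8 = -16
  a_11 = -2·-16 + -1·-1 + -2·20 + 2·-9 = -25
  a_12 = -2·-25 + -1·-16 + -2·-1 + 2·20 = 108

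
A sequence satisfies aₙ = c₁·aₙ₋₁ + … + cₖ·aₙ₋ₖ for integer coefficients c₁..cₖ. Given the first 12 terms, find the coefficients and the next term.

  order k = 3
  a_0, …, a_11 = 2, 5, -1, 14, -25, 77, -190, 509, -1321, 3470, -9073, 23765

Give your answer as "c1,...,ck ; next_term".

-2,2,1 ; -62206

  a_3 = -2·-1 + 2·5 + 1·2 = 14
  a_4 = -2·14 + 2·-1 + 1·5 = -25
  a_5 = -2·-25 + 2·14 + 1·-1 = 77
  a_6 = -2·77 + 2·-25 + 1·14 = -190
  a_7 = -2·-190 + 2·77 + 1·-25 = 509
  a_8 = -2·509 + 2·-190 + 1·77 = -1321
  a_9 = -2·-1321 + 2·509 + 1·-190 = 3470
  a_10 = -2·3470 + 2·-1321 + 1·509 = -9073
  a_11 = -2·-9073 + 2·3470 + 1·-1321 = 23765
  a_12 = -2·23765 + 2·-9073 + 1·3470 = -62206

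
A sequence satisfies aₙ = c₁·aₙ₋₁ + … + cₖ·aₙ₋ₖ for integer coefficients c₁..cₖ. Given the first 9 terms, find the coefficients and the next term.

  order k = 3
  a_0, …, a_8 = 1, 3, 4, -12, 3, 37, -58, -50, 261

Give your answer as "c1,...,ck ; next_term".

-1,-3,1 ; -169

  a_3 = -1·4 + -3·3 + 1·1 = -12
  a_4 = -1·-12 + -3·4 + 1·3 = 3
  a_5 = -1·3 + -3·-12 + 1·4 = 37
  a_6 = -1·37 + -3·3 + 1·-12 = -58
  a_7 = -1·-58 + -3·37 + 1·3 = -50
  a_8 = -1·-50 + -3·-58 + 1·37 = 261
  a_9 = -1·261 + -3·-50 + 1·-58 = -169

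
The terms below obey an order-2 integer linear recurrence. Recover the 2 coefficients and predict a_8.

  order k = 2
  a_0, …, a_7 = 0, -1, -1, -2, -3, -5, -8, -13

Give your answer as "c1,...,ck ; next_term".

1,1 ; -21

  a_2 = 1·-1 + 1·0 = -1
  a_3 = 1·-1 + 1·-1 = -2
  a_4 = 1·-2 + 1·-1 = -3
  a_5 = 1·-3 + 1·-2 = -5
  a_6 = 1·-5 + 1·-3 = -8
  a_7 = 1·-8 + 1·-5 = -13
  a_8 = 1·-13 + 1·-8 = -21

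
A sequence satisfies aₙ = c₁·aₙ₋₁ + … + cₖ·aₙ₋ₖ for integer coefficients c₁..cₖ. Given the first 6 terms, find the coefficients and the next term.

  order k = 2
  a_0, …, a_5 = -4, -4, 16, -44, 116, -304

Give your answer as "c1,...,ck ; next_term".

-3,-1 ; 796

  a_2 = -3·-4 + -1·-4 = 16
  a_3 = -3·16 + -1·-4 = -44
  a_4 = -3·-44 + -1·16 = 116
  a_5 = -3·116 + -1·-44 = -304
  a_6 = -3·-304 + -1·116 = 796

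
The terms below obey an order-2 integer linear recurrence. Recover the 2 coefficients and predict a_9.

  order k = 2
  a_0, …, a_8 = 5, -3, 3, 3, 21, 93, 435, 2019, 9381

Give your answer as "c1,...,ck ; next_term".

4,3 ; 43581

  a_2 = 4·-3 + 3·5 = 3
  a_3 = 4·3 + 3·-3 = 3
  a_4 = 4·3 + 3·3 = 21
  a_5 = 4·21 + 3·3 = 93
  a_6 = 4·93 + 3·21 = 435
  a_7 = 4·435 + 3·93 = 2019
  a_8 = 4·2019 + 3·435 = 9381
  a_9 = 4·9381 + 3·2019 = 43581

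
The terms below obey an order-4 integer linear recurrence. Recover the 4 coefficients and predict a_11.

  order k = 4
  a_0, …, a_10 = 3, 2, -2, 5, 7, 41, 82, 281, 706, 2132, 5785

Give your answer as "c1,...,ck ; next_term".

2,3,-3,3 ; 16691

  a_4 = 2·5 + 3·-2 + -3·2 + 3·3 = 7
  a_5 = 2·7 + 3·5 + -3·-2 + 3·2 = 41
  a_6 = 2·41 + 3·7 + -3·5 + 3·-2 = 82
  a_7 = 2·82 + 3·41 + -3·7 + 3·5 = 281
  a_8 = 2·281 + 3·82 + -3·41 + 3·7 = 706
  a_9 = 2·706 + 3·281 + -3·82 + 3·41 = 2132
  a_10 = 2·2132 + 3·706 + -3·281 + 3·82 = 5785
  a_11 = 2·5785 + 3·2132 + -3·706 + 3·281 = 16691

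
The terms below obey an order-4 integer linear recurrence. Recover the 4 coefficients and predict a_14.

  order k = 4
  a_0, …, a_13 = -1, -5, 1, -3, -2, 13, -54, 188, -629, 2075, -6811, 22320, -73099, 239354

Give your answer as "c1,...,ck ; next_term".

-3,2,3,-2 ; -783678

  a_4 = -3·-3 + 2·1 + 3·-5 + -2·-1 = -2
  a_5 = -3·-2 + 2·-3 + 3·1 + -2·-5 = 13
  a_6 = -3·13 + 2·-2 + 3·-3 + -2·1 = -54
  a_7 = -3·-54 + 2·13 + 3·-2 + -2·-3 = 188
  a_8 = -3·188 + 2·-54 + 3·13 + -2·-2 = -629
  a_9 = -3·-629 + 2·188 + 3·-54 + -2·13 = 2075
  a_10 = -3·2075 + 2·-629 + 3·188 + -2·-54 = -6811
  a_11 = -3·-6811 + 2·2075 + 3·-629 + -2·188 = 22320
  a_12 = -3·22320 + 2·-6811 + 3·2075 + -2·-629 = -73099
  a_13 = -3·-73099 + 2·22320 + 3·-6811 + -2·2075 = 239354
  a_14 = -3·239354 + 2·-73099 + 3·22320 + -2·-6811 = -783678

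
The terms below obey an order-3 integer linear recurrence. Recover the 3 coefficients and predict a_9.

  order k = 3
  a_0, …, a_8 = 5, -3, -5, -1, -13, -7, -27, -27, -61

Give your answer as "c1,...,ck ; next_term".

  a_3 = 0·-5 + 2·-3 + 1·5 = -1
  a_4 = 0·-1 + 2·-5 + 1·-3 = -13
  a_5 = 0·-13 + 2·-1 + 1·-5 = -7
  a_6 = 0·-7 + 2·-13 + 1·-1 = -27
  a_7 = 0·-27 + 2·-7 + 1·-13 = -27
  a_8 = 0·-27 + 2·-27 + 1·-7 = -61
  a_9 = 0·-61 + 2·-27 + 1·-27 = -81

0,2,1 ; -81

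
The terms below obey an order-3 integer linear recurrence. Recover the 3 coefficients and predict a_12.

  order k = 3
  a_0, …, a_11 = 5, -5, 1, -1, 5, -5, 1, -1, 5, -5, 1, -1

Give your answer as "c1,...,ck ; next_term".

-1,-1,-1 ; 5

  a_3 = -1·1 + -1·-5 + -1·5 = -1
  a_4 = -1·-1 + -1·1 + -1·-5 = 5
  a_5 = -1·5 + -1·-1 + -1·1 = -5
  a_6 = -1·-5 + -1·5 + -1·-1 = 1
  a_7 = -1·1 + -1·-5 + -1·5 = -1
  a_8 = -1·-1 + -1·1 + -1·-5 = 5
  a_9 = -1·5 + -1·-1 + -1·1 = -5
  a_10 = -1·-5 + -1·5 + -1·-1 = 1
  a_11 = -1·1 + -1·-5 + -1·5 = -1
  a_12 = -1·-1 + -1·1 + -1·-5 = 5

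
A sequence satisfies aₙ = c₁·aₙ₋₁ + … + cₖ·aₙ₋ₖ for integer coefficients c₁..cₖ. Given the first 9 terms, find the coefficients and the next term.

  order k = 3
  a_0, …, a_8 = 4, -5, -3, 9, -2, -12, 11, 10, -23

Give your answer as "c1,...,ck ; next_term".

  a_3 = 0·-3 + -1·-5 + 1·4 = 9
  a_4 = 0·9 + -1·-3 + 1·-5 = -2
  a_5 = 0·-2 + -1·9 + 1·-3 = -12
  a_6 = 0·-12 + -1·-2 + 1·9 = 11
  a_7 = 0·11 + -1·-12 + 1·-2 = 10
  a_8 = 0·10 + -1·11 + 1·-12 = -23
  a_9 = 0·-23 + -1·10 + 1·11 = 1

0,-1,1 ; 1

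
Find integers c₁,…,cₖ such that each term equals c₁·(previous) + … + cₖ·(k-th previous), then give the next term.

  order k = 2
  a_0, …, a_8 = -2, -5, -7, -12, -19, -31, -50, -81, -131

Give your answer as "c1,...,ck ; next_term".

  a_2 = 1·-5 + 1·-2 = -7
  a_3 = 1·-7 + 1·-5 = -12
  a_4 = 1·-12 + 1·-7 = -19
  a_5 = 1·-19 + 1·-12 = -31
  a_6 = 1·-31 + 1·-19 = -50
  a_7 = 1·-50 + 1·-31 = -81
  a_8 = 1·-81 + 1·-50 = -131
  a_9 = 1·-131 + 1·-81 = -212

1,1 ; -212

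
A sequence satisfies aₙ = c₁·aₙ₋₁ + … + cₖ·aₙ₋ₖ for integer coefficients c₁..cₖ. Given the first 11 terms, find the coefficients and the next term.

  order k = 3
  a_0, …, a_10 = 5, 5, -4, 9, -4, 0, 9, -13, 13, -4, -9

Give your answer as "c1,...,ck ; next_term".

  a_3 = -1·-4 + 0·5 + 1·5 = 9
  a_4 = -1·9 + 0·-4 + 1·5 = -4
  a_5 = -1·-4 + 0·9 + 1·-4 = 0
  a_6 = -1·0 + 0·-4 + 1·9 = 9
  a_7 = -1·9 + 0·0 + 1·-4 = -13
  a_8 = -1·-13 + 0·9 + 1·0 = 13
  a_9 = -1·13 + 0·-13 + 1·9 = -4
  a_10 = -1·-4 + 0·13 + 1·-13 = -9
  a_11 = -1·-9 + 0·-4 + 1·13 = 22

-1,0,1 ; 22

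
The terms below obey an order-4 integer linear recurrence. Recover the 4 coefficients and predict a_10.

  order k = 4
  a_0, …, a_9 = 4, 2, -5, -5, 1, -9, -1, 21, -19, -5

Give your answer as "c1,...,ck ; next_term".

0,-1,2,-2 ; 63

  a_4 = 0·-5 + -1·-5 + 2·2 + -2·4 = 1
  a_5 = 0·1 + -1·-5 + 2·-5 + -2·2 = -9
  a_6 = 0·-9 + -1·1 + 2·-5 + -2·-5 = -1
  a_7 = 0·-1 + -1·-9 + 2·1 + -2·-5 = 21
  a_8 = 0·21 + -1·-1 + 2·-9 + -2·1 = -19
  a_9 = 0·-19 + -1·21 + 2·-1 + -2·-9 = -5
  a_10 = 0·-5 + -1·-19 + 2·21 + -2·-1 = 63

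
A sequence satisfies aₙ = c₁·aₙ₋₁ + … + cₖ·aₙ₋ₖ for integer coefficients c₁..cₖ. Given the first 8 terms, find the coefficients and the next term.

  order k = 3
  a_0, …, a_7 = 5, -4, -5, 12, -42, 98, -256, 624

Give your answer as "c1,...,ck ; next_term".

  a_3 = -2·-5 + 2·-4 + 2·5 = 12
  a_4 = -2·12 + 2·-5 + 2·-4 = -42
  a_5 = -2·-42 + 2·12 + 2·-5 = 98
  a_6 = -2·98 + 2·-42 + 2·12 = -256
  a_7 = -2·-256 + 2·98 + 2·-42 = 624
  a_8 = -2·624 + 2·-256 + 2·98 = -1564

-2,2,2 ; -1564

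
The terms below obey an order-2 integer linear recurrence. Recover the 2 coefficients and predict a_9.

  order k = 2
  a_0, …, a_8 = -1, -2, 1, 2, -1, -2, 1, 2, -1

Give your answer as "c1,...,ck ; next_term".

0,-1 ; -2

  a_2 = 0·-2 + -1·-1 = 1
  a_3 = 0·1 + -1·-2 = 2
  a_4 = 0·2 + -1·1 = -1
  a_5 = 0·-1 + -1·2 = -2
  a_6 = 0·-2 + -1·-1 = 1
  a_7 = 0·1 + -1·-2 = 2
  a_8 = 0·2 + -1·1 = -1
  a_9 = 0·-1 + -1·2 = -2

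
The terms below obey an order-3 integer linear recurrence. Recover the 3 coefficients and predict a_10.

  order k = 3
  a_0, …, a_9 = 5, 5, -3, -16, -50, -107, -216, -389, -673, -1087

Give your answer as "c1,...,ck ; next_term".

  a_3 = 2·-3 + 1·5 + -3·5 = -16
  a_4 = 2·-16 + 1·-3 + -3·5 = -50
  a_5 = 2·-50 + 1·-16 + -3·-3 = -107
  a_6 = 2·-107 + 1·-50 + -3·-16 = -216
  a_7 = 2·-216 + 1·-107 + -3·-50 = -389
  a_8 = 2·-389 + 1·-216 + -3·-107 = -673
  a_9 = 2·-673 + 1·-389 + -3·-216 = -1087
  a_10 = 2·-1087 + 1·-673 + -3·-389 = -1680

2,1,-3 ; -1680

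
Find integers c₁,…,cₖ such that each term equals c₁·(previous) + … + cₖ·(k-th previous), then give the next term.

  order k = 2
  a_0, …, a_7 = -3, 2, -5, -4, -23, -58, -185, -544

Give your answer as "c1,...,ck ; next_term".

2,3 ; -1643

  a_2 = 2·2 + 3·-3 = -5
  a_3 = 2·-5 + 3·2 = -4
  a_4 = 2·-4 + 3·-5 = -23
  a_5 = 2·-23 + 3·-4 = -58
  a_6 = 2·-58 + 3·-23 = -185
  a_7 = 2·-185 + 3·-58 = -544
  a_8 = 2·-544 + 3·-185 = -1643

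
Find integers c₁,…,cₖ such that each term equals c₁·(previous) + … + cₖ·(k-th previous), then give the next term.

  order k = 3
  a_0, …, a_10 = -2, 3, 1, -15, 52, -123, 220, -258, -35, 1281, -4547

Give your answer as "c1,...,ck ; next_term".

  a_3 = -3·1 + -2·3 + 3·-2 = -15
  a_4 = -3·-15 + -2·1 + 3·3 = 52
  a_5 = -3·52 + -2·-15 + 3·1 = -123
  a_6 = -3·-123 + -2·52 + 3·-15 = 220
  a_7 = -3·220 + -2·-123 + 3·52 = -258
  a_8 = -3·-258 + -2·220 + 3·-123 = -35
  a_9 = -3·-35 + -2·-258 + 3·220 = 1281
  a_10 = -3·1281 + -2·-35 + 3·-258 = -4547
  a_11 = -3·-4547 + -2·1281 + 3·-35 = 10974

-3,-2,3 ; 10974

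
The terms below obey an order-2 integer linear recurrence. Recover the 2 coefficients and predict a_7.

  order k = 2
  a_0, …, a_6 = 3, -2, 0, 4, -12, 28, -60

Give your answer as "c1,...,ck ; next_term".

  a_2 = -3·-2 + -2·3 = 0
  a_3 = -3·0 + -2·-2 = 4
  a_4 = -3·4 + -2·0 = -12
  a_5 = -3·-12 + -2·4 = 28
  a_6 = -3·28 + -2·-12 = -60
  a_7 = -3·-60 + -2·28 = 124

-3,-2 ; 124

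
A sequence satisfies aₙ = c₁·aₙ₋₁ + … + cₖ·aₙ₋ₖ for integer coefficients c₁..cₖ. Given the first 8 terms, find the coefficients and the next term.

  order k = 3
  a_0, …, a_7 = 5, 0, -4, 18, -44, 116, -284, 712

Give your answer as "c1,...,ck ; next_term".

-2,2,2 ; -1760

  a_3 = -2·-4 + 2·0 + 2·5 = 18
  a_4 = -2·18 + 2·-4 + 2·0 = -44
  a_5 = -2·-44 + 2·18 + 2·-4 = 116
  a_6 = -2·116 + 2·-44 + 2·18 = -284
  a_7 = -2·-284 + 2·116 + 2·-44 = 712
  a_8 = -2·712 + 2·-284 + 2·116 = -1760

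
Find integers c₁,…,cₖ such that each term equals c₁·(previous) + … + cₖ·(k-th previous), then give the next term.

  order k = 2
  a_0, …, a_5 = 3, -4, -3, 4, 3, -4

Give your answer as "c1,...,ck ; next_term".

  a_2 = 0·-4 + -1·3 = -3
  a_3 = 0·-3 + -1·-4 = 4
  a_4 = 0·4 + -1·-3 = 3
  a_5 = 0·3 + -1·4 = -4
  a_6 = 0·-4 + -1·3 = -3

0,-1 ; -3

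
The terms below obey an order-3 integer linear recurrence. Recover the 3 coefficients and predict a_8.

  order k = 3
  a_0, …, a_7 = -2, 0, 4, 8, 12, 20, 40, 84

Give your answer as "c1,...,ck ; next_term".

  a_3 = 3·4 + -3·0 + 2·-2 = 8
  a_4 = 3·8 + -3·4 + 2·0 = 12
  a_5 = 3·12 + -3·8 + 2·4 = 20
  a_6 = 3·20 + -3·12 + 2·8 = 40
  a_7 = 3·40 + -3·20 + 2·12 = 84
  a_8 = 3·84 + -3·40 + 2·20 = 172

3,-3,2 ; 172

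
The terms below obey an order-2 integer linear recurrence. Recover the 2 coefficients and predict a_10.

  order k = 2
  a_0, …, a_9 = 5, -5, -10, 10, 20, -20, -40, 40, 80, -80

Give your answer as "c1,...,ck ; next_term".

  a_2 = 0·-5 + -2·5 = -10
  a_3 = 0·-10 + -2·-5 = 10
  a_4 = 0·10 + -2·-10 = 20
  a_5 = 0·20 + -2·10 = -20
  a_6 = 0·-20 + -2·20 = -40
  a_7 = 0·-40 + -2·-20 = 40
  a_8 = 0·40 + -2·-40 = 80
  a_9 = 0·80 + -2·40 = -80
  a_10 = 0·-80 + -2·80 = -160

0,-2 ; -160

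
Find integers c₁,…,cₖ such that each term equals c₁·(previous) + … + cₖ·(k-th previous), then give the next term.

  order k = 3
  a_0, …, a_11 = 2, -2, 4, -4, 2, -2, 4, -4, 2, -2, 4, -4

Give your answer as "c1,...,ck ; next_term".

-1,-1,-1 ; 2

  a_3 = -1·4 + -1·-2 + -1·2 = -4
  a_4 = -1·-4 + -1·4 + -1·-2 = 2
  a_5 = -1·2 + -1·-4 + -1·4 = -2
  a_6 = -1·-2 + -1·2 + -1·-4 = 4
  a_7 = -1·4 + -1·-2 + -1·2 = -4
  a_8 = -1·-4 + -1·4 + -1·-2 = 2
  a_9 = -1·2 + -1·-4 + -1·4 = -2
  a_10 = -1·-2 + -1·2 + -1·-4 = 4
  a_11 = -1·4 + -1·-2 + -1·2 = -4
  a_12 = -1·-4 + -1·4 + -1·-2 = 2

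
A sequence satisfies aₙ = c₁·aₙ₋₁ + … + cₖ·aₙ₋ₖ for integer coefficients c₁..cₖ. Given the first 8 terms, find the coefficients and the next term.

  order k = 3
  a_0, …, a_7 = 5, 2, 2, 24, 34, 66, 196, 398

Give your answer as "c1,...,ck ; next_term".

1,1,4 ; 858

  a_3 = 1·2 + 1·2 + 4·5 = 24
  a_4 = 1·24 + 1·2 + 4·2 = 34
  a_5 = 1·34 + 1·24 + 4·2 = 66
  a_6 = 1·66 + 1·34 + 4·24 = 196
  a_7 = 1·196 + 1·66 + 4·34 = 398
  a_8 = 1·398 + 1·196 + 4·66 = 858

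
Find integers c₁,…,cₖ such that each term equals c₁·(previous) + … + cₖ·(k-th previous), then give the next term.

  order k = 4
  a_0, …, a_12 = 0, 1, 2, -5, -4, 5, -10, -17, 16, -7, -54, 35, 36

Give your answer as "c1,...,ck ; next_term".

1,-1,3,-2 ; -147

  a_4 = 1·-5 + -1·2 + 3·1 + -2·0 = -4
  a_5 = 1·-4 + -1·-5 + 3·2 + -2·1 = 5
  a_6 = 1·5 + -1·-4 + 3·-5 + -2·2 = -10
  a_7 = 1·-10 + -1·5 + 3·-4 + -2·-5 = -17
  a_8 = 1·-17 + -1·-10 + 3·5 + -2·-4 = 16
  a_9 = 1·16 + -1·-17 + 3·-10 + -2·5 = -7
  a_10 = 1·-7 + -1·16 + 3·-17 + -2·-10 = -54
  a_11 = 1·-54 + -1·-7 + 3·16 + -2·-17 = 35
  a_12 = 1·35 + -1·-54 + 3·-7 + -2·16 = 36
  a_13 = 1·36 + -1·35 + 3·-54 + -2·-7 = -147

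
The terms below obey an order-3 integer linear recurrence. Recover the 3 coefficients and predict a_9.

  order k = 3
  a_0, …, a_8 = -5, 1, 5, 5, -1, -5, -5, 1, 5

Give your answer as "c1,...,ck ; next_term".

  a_3 = 0·5 + 0·1 + -1·-5 = 5
  a_4 = 0·5 + 0·5 + -1·1 = -1
  a_5 = 0·-1 + 0·5 + -1·5 = -5
  a_6 = 0·-5 + 0·-1 + -1·5 = -5
  a_7 = 0·-5 + 0·-5 + -1·-1 = 1
  a_8 = 0·1 + 0·-5 + -1·-5 = 5
  a_9 = 0·5 + 0·1 + -1·-5 = 5

0,0,-1 ; 5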